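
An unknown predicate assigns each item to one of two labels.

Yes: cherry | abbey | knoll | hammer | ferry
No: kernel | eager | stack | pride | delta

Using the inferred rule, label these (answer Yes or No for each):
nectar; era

No, No

The common property of the 'Yes' items is: has a double letter. No 'No' item has it.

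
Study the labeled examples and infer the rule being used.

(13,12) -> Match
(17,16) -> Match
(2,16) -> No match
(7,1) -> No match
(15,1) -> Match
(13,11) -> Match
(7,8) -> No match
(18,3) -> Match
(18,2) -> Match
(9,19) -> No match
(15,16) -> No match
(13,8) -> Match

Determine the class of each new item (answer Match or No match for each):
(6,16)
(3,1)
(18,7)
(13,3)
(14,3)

'Match' ⟺ first > second AND sum ≥ 15.
(6,16): 6 < 16, 6+16 = 22 — doesn't match, so No match.
(3,1): 3 > 1, 3+1 = 4 — doesn't match, so No match.
(18,7): 18 > 7, 18+7 = 25 — meets the rule, so Match.
(13,3): 13 > 3, 13+3 = 16 — meets the rule, so Match.
(14,3): 14 > 3, 14+3 = 17 — meets the rule, so Match.

No match, No match, Match, Match, Match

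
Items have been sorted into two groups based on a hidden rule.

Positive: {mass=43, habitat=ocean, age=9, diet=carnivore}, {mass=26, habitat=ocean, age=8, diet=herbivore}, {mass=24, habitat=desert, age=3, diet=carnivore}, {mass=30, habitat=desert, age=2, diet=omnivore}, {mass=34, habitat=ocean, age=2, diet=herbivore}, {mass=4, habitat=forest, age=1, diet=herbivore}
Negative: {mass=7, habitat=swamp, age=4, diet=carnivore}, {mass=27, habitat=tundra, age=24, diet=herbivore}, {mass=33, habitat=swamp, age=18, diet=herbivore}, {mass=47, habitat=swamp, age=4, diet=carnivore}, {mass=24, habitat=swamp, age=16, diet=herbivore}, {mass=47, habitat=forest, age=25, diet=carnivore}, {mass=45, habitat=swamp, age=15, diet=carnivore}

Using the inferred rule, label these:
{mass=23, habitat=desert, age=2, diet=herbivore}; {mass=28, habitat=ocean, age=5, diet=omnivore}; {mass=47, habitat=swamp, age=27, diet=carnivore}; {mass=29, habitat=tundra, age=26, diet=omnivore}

Every 'Positive' example satisfies: habitat is ocean OR age ≤ 3. None of the 'Negative' examples do.
{mass=23, habitat=desert, age=2, diet=herbivore} — habitat is desert, age = 2, hence Positive. {mass=28, habitat=ocean, age=5, diet=omnivore} — habitat is ocean, age = 5, hence Positive. {mass=47, habitat=swamp, age=27, diet=carnivore} — habitat is swamp, age = 27, hence Negative. {mass=29, habitat=tundra, age=26, diet=omnivore} — habitat is tundra, age = 26, hence Negative.

Positive, Positive, Negative, Negative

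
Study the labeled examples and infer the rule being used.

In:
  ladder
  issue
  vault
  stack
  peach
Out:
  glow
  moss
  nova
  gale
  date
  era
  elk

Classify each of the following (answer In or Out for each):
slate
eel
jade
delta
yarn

In, Out, Out, In, Out

The common property of the 'In' items is: length ≥ 5. No 'Out' item has it.
slate: length 5 — meets the rule, so In. eel: length 3 — fails the rule, so Out. jade: length 4 — fails the rule, so Out. delta: length 5 — meets the rule, so In. yarn: length 4 — fails the rule, so Out.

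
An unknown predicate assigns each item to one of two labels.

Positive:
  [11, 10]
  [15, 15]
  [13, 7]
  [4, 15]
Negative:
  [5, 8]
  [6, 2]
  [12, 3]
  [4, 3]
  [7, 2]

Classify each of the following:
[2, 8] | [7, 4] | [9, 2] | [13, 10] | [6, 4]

Negative, Negative, Negative, Positive, Negative

The distinguishing property — sum ≥ 19 — holds for all the 'Positive' cases and none of the 'Negative' cases.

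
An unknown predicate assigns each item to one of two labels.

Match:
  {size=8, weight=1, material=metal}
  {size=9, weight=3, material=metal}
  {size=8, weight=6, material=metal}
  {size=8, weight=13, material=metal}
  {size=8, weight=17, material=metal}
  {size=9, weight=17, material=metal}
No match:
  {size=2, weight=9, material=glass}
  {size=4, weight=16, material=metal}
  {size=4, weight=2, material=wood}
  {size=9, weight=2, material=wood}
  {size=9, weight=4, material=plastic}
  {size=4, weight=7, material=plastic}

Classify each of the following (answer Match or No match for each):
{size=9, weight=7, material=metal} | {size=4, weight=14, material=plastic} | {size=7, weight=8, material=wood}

Match, No match, No match

A rule that fits every label: material is metal AND size ≥ 8 — true of each 'Match' example, false of each 'No match' one.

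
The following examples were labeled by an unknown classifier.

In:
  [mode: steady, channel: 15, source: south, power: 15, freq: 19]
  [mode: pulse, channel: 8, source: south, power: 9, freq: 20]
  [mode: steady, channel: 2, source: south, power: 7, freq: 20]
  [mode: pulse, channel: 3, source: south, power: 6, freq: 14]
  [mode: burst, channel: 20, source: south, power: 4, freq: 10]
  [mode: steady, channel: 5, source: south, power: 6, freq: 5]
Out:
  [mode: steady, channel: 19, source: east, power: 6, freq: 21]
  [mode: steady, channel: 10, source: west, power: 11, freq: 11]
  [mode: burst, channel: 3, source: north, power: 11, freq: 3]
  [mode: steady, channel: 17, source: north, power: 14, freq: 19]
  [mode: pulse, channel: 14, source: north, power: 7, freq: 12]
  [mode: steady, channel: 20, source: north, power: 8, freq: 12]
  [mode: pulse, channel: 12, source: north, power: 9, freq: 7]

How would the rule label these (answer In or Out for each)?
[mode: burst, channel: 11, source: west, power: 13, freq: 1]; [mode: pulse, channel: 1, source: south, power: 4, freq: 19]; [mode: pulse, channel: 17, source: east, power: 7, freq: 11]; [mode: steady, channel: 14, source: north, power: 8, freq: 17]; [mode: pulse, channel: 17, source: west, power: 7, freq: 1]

Every 'In' example satisfies: source is south. None of the 'Out' examples do.
[mode: burst, channel: 11, source: west, power: 13, freq: 1] — source is west, hence Out.
[mode: pulse, channel: 1, source: south, power: 4, freq: 19] — source is south, hence In.
[mode: pulse, channel: 17, source: east, power: 7, freq: 11] — source is east, hence Out.
[mode: steady, channel: 14, source: north, power: 8, freq: 17] — source is north, hence Out.
[mode: pulse, channel: 17, source: west, power: 7, freq: 1] — source is west, hence Out.

Out, In, Out, Out, Out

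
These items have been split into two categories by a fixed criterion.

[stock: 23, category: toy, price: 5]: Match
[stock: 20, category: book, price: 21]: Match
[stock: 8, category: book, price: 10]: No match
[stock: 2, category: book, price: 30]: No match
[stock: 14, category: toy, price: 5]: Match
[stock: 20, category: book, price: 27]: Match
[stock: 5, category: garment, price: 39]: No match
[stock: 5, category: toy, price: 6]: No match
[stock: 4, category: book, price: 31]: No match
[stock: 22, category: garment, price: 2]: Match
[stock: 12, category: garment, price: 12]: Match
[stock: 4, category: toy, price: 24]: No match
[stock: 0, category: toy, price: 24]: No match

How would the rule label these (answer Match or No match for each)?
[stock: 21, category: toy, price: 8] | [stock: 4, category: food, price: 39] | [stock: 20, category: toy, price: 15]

Match, No match, Match

The classifier is using: stock ≥ 12.
[stock: 21, category: toy, price: 8]: stock = 21, satisfies this → Match. [stock: 4, category: food, price: 39]: stock = 4, lacks this property → No match. [stock: 20, category: toy, price: 15]: stock = 20, satisfies this → Match.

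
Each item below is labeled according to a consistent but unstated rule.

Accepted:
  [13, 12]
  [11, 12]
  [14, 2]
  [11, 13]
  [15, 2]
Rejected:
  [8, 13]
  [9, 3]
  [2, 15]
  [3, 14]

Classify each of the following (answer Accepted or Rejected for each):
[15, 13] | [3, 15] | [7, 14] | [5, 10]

All 'Accepted' examples share one property — first ≥ 11 — and every 'Rejected' example lacks it.
Accepted: [15, 13], since first 15. Rejected: [3, 15], since first 3. Rejected: [7, 14], since first 7. Rejected: [5, 10], since first 5.

Accepted, Rejected, Rejected, Rejected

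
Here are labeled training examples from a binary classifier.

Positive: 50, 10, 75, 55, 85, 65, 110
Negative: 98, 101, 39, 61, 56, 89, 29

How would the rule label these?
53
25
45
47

Negative, Positive, Positive, Negative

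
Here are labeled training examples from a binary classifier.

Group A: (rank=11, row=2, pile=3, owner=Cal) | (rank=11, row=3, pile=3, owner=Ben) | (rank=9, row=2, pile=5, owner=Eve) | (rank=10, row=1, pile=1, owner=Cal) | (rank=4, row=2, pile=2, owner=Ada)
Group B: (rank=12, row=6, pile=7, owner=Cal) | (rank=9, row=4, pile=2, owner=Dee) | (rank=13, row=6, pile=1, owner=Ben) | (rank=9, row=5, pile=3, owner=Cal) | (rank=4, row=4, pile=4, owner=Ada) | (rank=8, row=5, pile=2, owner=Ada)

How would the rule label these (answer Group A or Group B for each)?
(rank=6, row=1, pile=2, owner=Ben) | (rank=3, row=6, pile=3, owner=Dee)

The common property of the 'Group A' items is: row ≤ 3. No 'Group B' item has it.
(rank=6, row=1, pile=2, owner=Ben): Group A (row = 1).
(rank=3, row=6, pile=3, owner=Dee): Group B (row = 6).

Group A, Group B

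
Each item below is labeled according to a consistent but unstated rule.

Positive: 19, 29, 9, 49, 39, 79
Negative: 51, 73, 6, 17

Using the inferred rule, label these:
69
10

Positive, Negative

'Positive' ⟺ ends in digit 9.
69 — last digit 9, hence Positive. 10 — last digit 0, hence Negative.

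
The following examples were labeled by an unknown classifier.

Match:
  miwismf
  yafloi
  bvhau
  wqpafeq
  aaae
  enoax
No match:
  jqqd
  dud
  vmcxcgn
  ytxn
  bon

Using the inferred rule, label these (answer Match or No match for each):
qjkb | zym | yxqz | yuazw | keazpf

No match, No match, No match, Match, Match

One predicate separates the groups cleanly: has ≥ 2 vowels.
No match: qjkb, since 0 vowels. No match: zym, since 0 vowels. No match: yxqz, since 0 vowels. Match: yuazw, since 2 vowels. Match: keazpf, since 2 vowels.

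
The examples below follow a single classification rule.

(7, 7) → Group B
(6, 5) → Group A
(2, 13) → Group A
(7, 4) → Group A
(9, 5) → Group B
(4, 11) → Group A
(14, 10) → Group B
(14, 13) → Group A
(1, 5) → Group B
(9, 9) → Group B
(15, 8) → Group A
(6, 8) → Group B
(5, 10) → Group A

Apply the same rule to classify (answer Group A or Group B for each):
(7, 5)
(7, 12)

The distinguishing property — sum is odd — holds for all the 'Group A' cases and none of the 'Group B' cases.

Group B, Group A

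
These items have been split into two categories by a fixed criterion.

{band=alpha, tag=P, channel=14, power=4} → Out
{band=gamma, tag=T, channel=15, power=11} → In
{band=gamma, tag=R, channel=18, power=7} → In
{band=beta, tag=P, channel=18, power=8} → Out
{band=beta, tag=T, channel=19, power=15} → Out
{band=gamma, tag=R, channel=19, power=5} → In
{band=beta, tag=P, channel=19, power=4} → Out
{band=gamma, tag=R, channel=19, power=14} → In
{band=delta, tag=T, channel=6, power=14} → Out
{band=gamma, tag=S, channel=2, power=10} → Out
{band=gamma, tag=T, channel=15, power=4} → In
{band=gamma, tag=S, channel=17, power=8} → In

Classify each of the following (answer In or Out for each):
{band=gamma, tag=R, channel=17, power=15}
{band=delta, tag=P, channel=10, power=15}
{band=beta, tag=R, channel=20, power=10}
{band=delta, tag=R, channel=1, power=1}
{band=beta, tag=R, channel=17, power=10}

Rule: band is gamma AND channel ≥ 6. This holds for each 'In' example and fails for each 'Out' one.
{band=gamma, tag=R, channel=17, power=15}: In (band is gamma, channel = 17).
{band=delta, tag=P, channel=10, power=15}: Out (band is delta, channel = 10).
{band=beta, tag=R, channel=20, power=10}: Out (band is beta, channel = 20).
{band=delta, tag=R, channel=1, power=1}: Out (band is delta, channel = 1).
{band=beta, tag=R, channel=17, power=10}: Out (band is beta, channel = 17).

In, Out, Out, Out, Out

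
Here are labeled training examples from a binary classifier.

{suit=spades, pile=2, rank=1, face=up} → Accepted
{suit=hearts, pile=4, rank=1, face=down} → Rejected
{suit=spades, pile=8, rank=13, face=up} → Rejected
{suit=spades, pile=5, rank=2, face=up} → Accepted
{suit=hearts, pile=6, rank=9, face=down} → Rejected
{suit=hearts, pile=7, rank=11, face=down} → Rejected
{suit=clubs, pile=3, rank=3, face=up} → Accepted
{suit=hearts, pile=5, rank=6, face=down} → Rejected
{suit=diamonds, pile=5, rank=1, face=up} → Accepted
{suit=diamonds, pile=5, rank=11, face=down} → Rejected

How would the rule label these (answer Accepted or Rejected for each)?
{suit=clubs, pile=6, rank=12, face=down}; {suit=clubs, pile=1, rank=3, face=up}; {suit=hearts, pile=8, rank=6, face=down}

The common property of the 'Accepted' items is: face is up AND pile ≤ 5. No 'Rejected' item has it.
{suit=clubs, pile=6, rank=12, face=down} — face is down, pile = 6, hence Rejected.
{suit=clubs, pile=1, rank=3, face=up} — face is up, pile = 1, hence Accepted.
{suit=hearts, pile=8, rank=6, face=down} — face is down, pile = 8, hence Rejected.

Rejected, Accepted, Rejected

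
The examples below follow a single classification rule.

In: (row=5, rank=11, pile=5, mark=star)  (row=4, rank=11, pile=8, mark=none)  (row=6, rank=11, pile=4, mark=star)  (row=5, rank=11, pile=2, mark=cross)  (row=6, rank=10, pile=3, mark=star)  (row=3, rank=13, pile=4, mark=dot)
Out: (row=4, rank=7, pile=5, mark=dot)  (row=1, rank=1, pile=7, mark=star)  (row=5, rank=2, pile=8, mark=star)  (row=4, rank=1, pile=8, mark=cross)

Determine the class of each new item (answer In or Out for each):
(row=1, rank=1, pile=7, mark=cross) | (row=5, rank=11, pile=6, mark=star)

One predicate separates the groups cleanly: rank ≥ 10.

Out, In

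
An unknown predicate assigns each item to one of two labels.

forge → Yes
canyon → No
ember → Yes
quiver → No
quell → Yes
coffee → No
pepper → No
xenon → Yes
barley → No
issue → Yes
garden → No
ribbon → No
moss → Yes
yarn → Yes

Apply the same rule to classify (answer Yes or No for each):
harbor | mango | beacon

No, Yes, No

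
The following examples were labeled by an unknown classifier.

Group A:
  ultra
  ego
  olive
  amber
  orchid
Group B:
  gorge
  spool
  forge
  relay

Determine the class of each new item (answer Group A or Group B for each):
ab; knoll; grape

Group A, Group B, Group B

Looking at the examples, the only property every 'Group A' case has and every 'Group B' case lacks is: starts with a vowel.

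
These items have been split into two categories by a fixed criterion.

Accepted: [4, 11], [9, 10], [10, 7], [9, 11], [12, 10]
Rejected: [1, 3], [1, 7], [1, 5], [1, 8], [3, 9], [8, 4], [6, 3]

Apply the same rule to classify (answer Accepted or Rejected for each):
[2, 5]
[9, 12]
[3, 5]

Rejected, Accepted, Rejected

Rule: sum ≥ 15. This holds for each 'Accepted' example and fails for each 'Rejected' one.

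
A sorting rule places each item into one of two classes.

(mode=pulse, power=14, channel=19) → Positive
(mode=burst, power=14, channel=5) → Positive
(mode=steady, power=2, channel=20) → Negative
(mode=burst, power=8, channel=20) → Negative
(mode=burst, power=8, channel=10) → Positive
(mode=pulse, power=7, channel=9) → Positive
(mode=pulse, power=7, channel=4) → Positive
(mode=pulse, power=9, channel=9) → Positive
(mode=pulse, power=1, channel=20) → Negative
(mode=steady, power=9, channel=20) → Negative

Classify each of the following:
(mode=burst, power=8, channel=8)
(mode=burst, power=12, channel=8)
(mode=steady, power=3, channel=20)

Positive, Positive, Negative

The common property of the 'Positive' items is: channel ≤ 19. No 'Negative' item has it.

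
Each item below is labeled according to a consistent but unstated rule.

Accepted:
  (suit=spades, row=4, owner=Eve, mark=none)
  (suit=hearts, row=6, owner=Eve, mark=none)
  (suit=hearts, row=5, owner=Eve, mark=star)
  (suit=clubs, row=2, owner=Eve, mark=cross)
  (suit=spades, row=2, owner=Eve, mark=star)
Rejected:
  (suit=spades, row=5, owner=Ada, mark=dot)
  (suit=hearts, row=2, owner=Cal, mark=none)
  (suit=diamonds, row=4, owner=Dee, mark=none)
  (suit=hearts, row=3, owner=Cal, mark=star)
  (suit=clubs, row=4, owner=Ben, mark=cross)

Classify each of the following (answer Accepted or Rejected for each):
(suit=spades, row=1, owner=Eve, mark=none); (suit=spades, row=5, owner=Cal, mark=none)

A rule that fits every label: owner is Eve — true of each 'Accepted' example, false of each 'Rejected' one.
(suit=spades, row=1, owner=Eve, mark=none): owner is Eve, fits → Accepted. (suit=spades, row=5, owner=Cal, mark=none): owner is Cal, fails the rule → Rejected.

Accepted, Rejected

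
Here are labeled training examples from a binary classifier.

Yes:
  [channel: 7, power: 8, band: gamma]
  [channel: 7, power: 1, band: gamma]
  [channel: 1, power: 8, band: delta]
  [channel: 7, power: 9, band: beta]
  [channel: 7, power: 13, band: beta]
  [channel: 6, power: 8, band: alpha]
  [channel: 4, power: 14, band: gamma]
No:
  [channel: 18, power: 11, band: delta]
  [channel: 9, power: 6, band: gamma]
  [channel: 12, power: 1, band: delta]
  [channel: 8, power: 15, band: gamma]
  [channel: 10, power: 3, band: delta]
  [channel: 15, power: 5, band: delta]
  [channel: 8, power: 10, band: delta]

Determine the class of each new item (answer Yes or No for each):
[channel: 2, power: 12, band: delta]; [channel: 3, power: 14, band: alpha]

'Yes' ⟺ channel ≤ 7.
[channel: 2, power: 12, band: delta]: channel = 2 — meets the rule, so Yes. [channel: 3, power: 14, band: alpha]: channel = 3 — meets the rule, so Yes.

Yes, Yes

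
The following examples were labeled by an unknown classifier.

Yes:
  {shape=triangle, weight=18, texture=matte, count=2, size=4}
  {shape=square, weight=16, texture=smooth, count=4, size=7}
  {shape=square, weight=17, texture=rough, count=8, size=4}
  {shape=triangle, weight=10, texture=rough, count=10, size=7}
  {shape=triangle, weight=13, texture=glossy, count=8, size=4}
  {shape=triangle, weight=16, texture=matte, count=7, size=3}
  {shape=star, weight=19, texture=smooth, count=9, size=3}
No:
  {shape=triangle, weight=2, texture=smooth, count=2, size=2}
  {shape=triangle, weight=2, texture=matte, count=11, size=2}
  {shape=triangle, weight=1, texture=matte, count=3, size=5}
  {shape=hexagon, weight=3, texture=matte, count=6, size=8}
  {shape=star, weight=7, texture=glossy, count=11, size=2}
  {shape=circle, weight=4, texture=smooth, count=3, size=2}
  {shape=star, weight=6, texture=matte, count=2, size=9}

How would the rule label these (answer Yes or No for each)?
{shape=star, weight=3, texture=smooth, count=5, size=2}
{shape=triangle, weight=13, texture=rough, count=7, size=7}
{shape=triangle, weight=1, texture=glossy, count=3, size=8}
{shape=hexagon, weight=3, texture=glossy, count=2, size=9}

The distinguishing property — weight ≥ 10 — holds for all the 'Yes' cases and none of the 'No' cases.
{shape=star, weight=3, texture=smooth, count=5, size=2} → weight = 3 → No. {shape=triangle, weight=13, texture=rough, count=7, size=7} → weight = 13 → Yes. {shape=triangle, weight=1, texture=glossy, count=3, size=8} → weight = 1 → No. {shape=hexagon, weight=3, texture=glossy, count=2, size=9} → weight = 3 → No.

No, Yes, No, No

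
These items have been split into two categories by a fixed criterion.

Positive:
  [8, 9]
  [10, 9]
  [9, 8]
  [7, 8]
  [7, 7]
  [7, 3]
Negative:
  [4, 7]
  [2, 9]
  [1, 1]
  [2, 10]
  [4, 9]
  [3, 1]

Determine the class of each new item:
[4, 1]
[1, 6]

Negative, Negative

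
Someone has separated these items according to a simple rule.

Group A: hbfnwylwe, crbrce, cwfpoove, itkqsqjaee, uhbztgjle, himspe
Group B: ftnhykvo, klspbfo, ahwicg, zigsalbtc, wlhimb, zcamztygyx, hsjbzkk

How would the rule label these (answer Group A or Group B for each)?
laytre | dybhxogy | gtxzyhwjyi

The common property of the 'Group A' items is: contains 'e'. No 'Group B' item has it.
laytre — has 'e', hence Group A. dybhxogy — no 'e', hence Group B. gtxzyhwjyi — no 'e', hence Group B.

Group A, Group B, Group B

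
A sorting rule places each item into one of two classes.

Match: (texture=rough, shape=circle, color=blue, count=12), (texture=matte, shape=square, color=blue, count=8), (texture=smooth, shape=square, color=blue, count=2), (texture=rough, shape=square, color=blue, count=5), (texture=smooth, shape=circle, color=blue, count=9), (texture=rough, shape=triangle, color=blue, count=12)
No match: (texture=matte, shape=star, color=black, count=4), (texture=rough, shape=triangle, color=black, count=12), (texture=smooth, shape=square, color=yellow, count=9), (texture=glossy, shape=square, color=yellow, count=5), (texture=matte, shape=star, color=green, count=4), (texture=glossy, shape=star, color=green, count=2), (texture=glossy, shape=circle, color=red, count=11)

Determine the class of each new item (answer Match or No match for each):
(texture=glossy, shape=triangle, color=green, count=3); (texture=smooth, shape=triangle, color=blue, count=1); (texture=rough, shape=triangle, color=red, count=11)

No match, Match, No match

Comparing the two groups points to one rule — color is blue.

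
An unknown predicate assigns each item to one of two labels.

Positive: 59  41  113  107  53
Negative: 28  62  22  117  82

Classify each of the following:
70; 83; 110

Negative, Positive, Negative

The classifier is using: prime.
Negative: 70, since 70 = 2·35. Positive: 83, since 83 is prime. Negative: 110, since 110 = 2·55.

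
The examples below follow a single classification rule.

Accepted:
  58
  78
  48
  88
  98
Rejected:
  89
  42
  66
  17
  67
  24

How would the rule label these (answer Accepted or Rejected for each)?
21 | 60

Every 'Accepted' example satisfies: ends in digit 8. None of the 'Rejected' examples do.
21 → last digit 1 → Rejected.
60 → last digit 0 → Rejected.

Rejected, Rejected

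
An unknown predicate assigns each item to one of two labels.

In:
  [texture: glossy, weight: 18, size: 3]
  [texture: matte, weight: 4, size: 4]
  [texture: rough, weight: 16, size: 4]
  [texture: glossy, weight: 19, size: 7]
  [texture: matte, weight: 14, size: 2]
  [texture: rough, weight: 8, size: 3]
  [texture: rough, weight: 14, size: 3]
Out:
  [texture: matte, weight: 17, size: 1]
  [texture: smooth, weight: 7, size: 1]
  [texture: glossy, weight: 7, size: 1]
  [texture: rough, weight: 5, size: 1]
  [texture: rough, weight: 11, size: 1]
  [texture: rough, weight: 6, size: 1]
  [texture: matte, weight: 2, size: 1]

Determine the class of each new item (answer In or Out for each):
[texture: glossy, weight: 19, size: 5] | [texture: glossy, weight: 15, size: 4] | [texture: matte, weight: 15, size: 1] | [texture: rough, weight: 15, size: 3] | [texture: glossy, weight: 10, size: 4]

In, In, Out, In, In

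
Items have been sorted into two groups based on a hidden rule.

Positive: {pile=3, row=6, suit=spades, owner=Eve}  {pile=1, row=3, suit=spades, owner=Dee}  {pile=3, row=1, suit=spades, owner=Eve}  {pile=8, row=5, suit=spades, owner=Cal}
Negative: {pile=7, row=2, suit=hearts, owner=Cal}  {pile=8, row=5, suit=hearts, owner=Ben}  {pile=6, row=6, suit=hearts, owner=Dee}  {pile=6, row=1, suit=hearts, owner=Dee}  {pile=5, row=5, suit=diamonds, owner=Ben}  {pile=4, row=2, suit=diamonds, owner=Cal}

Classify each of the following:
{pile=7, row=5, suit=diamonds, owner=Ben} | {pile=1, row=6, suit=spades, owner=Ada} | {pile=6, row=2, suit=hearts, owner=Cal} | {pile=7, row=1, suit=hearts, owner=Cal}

'Positive' ⟺ suit is spades.
{pile=7, row=5, suit=diamonds, owner=Ben}: suit is diamonds, doesn't match → Negative.
{pile=1, row=6, suit=spades, owner=Ada}: suit is spades, checks out → Positive.
{pile=6, row=2, suit=hearts, owner=Cal}: suit is hearts, doesn't match → Negative.
{pile=7, row=1, suit=hearts, owner=Cal}: suit is hearts, doesn't match → Negative.

Negative, Positive, Negative, Negative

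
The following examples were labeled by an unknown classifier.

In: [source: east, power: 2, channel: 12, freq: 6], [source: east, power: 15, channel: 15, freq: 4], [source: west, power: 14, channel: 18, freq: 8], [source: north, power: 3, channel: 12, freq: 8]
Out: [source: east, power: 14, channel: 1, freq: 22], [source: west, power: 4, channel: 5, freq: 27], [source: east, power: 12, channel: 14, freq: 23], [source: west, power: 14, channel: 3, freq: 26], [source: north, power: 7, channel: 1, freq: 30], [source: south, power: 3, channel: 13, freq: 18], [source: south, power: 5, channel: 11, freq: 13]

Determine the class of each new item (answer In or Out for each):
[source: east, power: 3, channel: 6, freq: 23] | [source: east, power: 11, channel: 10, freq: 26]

Out, Out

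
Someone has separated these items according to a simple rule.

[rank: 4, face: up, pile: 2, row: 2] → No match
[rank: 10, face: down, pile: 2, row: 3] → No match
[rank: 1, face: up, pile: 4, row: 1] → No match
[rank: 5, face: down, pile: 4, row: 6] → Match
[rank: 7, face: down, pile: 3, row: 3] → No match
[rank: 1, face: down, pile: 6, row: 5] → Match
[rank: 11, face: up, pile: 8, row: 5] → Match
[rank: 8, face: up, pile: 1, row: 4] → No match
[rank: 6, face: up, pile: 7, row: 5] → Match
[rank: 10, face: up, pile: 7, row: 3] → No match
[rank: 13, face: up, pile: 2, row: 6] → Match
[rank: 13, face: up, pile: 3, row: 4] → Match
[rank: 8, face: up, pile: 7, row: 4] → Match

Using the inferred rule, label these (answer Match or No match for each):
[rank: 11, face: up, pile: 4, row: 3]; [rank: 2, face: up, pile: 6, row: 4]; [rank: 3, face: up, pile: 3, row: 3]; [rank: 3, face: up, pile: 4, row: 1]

No match, Match, No match, No match

All 'Match' examples share one property — pile ≥ 2 AND row ≥ 4 — and every 'No match' example lacks it.
[rank: 11, face: up, pile: 4, row: 3] → pile = 4, row = 3 → No match.
[rank: 2, face: up, pile: 6, row: 4] → pile = 6, row = 4 → Match.
[rank: 3, face: up, pile: 3, row: 3] → pile = 3, row = 3 → No match.
[rank: 3, face: up, pile: 4, row: 1] → pile = 4, row = 1 → No match.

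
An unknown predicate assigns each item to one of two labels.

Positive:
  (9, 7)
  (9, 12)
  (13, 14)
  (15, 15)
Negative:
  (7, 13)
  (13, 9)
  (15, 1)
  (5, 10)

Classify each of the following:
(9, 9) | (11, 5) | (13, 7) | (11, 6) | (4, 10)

Positive, Negative, Negative, Negative, Negative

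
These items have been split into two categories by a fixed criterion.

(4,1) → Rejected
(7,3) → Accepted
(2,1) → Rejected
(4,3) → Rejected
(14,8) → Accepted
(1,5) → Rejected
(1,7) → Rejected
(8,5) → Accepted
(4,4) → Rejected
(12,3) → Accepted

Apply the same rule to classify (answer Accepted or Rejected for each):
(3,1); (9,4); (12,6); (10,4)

Rejected, Accepted, Accepted, Accepted

The distinguishing property — sum ≥ 10 — holds for all the 'Accepted' cases and none of the 'Rejected' cases.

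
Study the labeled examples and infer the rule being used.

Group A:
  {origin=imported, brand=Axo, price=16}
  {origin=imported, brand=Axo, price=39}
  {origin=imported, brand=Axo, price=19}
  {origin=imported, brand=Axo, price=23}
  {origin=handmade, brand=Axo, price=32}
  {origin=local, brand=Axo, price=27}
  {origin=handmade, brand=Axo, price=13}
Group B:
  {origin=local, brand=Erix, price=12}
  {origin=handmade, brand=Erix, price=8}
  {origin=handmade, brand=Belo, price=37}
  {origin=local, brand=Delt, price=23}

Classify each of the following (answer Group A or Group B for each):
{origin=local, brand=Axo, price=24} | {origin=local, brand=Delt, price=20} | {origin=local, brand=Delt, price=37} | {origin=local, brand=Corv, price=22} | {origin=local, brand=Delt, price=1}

Group A, Group B, Group B, Group B, Group B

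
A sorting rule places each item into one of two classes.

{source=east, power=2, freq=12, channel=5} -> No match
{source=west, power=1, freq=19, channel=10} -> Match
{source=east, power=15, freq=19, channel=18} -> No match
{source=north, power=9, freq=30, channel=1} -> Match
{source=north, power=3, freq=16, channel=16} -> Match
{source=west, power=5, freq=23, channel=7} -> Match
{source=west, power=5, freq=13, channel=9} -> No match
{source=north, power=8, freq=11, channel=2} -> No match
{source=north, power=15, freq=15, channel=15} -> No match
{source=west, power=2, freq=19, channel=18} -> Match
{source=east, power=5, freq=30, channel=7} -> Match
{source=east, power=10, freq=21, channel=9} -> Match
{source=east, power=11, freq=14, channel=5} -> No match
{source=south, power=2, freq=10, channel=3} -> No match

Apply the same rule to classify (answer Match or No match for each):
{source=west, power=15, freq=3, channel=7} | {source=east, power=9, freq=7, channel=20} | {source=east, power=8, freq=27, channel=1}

Every 'Match' example satisfies: freq ≥ 14 AND power ≤ 10. None of the 'No match' examples do.
{source=west, power=15, freq=3, channel=7} → freq = 3, power = 15 → No match.
{source=east, power=9, freq=7, channel=20} → freq = 7, power = 9 → No match.
{source=east, power=8, freq=27, channel=1} → freq = 27, power = 8 → Match.

No match, No match, Match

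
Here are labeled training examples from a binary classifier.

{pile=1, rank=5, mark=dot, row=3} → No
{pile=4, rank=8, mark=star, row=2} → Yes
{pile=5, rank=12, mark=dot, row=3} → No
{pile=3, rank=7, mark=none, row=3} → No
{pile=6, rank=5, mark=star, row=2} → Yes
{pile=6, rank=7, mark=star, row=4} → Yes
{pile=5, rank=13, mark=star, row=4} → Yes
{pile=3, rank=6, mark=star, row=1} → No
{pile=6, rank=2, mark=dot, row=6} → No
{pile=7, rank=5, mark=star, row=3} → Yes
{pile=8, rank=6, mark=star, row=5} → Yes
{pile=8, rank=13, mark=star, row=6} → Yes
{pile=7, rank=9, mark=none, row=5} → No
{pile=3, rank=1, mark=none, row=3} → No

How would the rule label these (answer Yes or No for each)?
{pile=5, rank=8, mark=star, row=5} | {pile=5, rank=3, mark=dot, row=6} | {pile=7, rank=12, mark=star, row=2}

Yes, No, Yes

One predicate separates the groups cleanly: mark is star AND row ≥ 2.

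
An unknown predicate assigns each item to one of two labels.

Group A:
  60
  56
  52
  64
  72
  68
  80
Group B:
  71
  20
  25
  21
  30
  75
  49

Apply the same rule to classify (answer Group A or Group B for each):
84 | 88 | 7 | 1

The distinguishing property — even AND at least 49 — holds for all the 'Group A' cases and none of the 'Group B' cases.
Group A: 84, since 84 is even, 84 ≥ 49. Group A: 88, since 88 is even, 88 ≥ 49. Group B: 7, since 7 is odd, 7 < 49. Group B: 1, since 1 is odd, 1 < 49.

Group A, Group A, Group B, Group B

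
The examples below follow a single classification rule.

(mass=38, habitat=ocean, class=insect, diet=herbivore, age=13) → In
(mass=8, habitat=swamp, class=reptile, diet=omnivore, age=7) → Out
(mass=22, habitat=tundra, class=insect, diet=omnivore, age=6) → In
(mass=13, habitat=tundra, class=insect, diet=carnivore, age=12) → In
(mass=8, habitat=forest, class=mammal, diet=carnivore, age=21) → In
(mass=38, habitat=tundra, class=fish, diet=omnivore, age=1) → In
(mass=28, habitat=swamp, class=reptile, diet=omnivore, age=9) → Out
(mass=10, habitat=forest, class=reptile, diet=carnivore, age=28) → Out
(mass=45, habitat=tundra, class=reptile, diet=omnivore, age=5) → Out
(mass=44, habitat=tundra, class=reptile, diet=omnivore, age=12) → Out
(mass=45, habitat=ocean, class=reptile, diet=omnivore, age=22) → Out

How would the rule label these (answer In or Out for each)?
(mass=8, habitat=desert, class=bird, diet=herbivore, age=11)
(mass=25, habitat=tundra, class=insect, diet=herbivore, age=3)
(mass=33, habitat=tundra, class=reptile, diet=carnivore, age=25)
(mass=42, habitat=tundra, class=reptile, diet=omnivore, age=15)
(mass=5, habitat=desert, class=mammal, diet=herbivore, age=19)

The simplest hypothesis consistent with all the labels is: class is not reptile.
(mass=8, habitat=desert, class=bird, diet=herbivore, age=11) → class is bird → In. (mass=25, habitat=tundra, class=insect, diet=herbivore, age=3) → class is insect → In. (mass=33, habitat=tundra, class=reptile, diet=carnivore, age=25) → class is reptile → Out. (mass=42, habitat=tundra, class=reptile, diet=omnivore, age=15) → class is reptile → Out. (mass=5, habitat=desert, class=mammal, diet=herbivore, age=19) → class is mammal → In.

In, In, Out, Out, In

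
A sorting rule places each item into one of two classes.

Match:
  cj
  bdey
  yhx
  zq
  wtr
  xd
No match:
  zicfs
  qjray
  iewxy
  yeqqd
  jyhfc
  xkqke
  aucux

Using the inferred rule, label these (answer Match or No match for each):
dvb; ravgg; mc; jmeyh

Match, No match, Match, No match

The simplest hypothesis consistent with all the labels is: length ≤ 4.
dvb: length 3, fits → Match. ravgg: length 5, doesn't qualify → No match. mc: length 2, fits → Match. jmeyh: length 5, doesn't qualify → No match.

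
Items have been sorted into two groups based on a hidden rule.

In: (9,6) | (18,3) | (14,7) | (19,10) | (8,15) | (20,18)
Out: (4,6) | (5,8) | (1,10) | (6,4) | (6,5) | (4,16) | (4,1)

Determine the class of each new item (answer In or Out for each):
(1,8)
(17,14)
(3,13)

A rule that fits every label: first ≥ 7 — true of each 'In' example, false of each 'Out' one.
(1,8): first 1 — does not fit, so Out. (17,14): first 17 — meets the rule, so In. (3,13): first 3 — does not fit, so Out.

Out, In, Out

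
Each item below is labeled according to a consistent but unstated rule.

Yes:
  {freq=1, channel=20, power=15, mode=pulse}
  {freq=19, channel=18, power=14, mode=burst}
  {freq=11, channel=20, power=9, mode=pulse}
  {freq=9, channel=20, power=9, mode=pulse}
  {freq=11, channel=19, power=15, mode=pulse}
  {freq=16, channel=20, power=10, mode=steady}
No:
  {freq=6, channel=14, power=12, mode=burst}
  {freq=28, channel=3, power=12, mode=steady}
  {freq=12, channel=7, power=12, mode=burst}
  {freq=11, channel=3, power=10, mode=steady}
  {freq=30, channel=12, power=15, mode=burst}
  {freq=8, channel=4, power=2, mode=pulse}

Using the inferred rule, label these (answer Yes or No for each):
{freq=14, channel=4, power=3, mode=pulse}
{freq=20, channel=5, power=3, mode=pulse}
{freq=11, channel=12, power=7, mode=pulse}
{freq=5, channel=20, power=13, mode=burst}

The classifier is using: channel ≥ 18.

No, No, No, Yes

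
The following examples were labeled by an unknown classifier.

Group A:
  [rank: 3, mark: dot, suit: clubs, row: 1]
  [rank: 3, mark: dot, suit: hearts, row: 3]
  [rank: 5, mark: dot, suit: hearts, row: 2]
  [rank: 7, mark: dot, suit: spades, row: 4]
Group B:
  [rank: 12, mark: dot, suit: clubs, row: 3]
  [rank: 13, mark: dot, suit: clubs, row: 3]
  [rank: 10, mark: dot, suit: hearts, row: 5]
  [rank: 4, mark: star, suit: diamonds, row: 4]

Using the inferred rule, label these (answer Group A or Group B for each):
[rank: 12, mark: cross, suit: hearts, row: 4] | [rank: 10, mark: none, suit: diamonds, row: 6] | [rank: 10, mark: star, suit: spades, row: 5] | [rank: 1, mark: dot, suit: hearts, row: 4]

Group B, Group B, Group B, Group A

All 'Group A' examples share one property — mark is dot AND rank ≤ 7 — and every 'Group B' example lacks it.
Group B: [rank: 12, mark: cross, suit: hearts, row: 4], since mark is cross, rank = 12. Group B: [rank: 10, mark: none, suit: diamonds, row: 6], since mark is none, rank = 10. Group B: [rank: 10, mark: star, suit: spades, row: 5], since mark is star, rank = 10. Group A: [rank: 1, mark: dot, suit: hearts, row: 4], since mark is dot, rank = 1.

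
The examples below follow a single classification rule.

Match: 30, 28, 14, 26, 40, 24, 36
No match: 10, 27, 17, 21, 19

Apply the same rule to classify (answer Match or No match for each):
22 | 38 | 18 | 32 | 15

Match, Match, Match, Match, No match

The classifier is using: even AND at least 14.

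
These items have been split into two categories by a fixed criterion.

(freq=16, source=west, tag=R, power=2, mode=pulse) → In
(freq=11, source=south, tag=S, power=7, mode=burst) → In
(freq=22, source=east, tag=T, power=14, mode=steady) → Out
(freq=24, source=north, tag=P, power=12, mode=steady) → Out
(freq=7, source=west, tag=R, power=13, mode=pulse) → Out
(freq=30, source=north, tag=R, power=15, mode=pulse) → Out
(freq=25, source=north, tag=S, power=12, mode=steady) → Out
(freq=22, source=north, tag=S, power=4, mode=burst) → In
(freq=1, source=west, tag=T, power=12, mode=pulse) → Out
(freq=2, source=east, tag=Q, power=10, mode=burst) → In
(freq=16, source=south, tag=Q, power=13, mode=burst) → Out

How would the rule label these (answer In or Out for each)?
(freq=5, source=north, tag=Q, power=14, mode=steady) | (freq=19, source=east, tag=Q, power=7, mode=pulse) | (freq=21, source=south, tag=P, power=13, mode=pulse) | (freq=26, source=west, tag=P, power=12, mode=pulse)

Out, In, Out, Out

The common property of the 'In' items is: power ≤ 10. No 'Out' item has it.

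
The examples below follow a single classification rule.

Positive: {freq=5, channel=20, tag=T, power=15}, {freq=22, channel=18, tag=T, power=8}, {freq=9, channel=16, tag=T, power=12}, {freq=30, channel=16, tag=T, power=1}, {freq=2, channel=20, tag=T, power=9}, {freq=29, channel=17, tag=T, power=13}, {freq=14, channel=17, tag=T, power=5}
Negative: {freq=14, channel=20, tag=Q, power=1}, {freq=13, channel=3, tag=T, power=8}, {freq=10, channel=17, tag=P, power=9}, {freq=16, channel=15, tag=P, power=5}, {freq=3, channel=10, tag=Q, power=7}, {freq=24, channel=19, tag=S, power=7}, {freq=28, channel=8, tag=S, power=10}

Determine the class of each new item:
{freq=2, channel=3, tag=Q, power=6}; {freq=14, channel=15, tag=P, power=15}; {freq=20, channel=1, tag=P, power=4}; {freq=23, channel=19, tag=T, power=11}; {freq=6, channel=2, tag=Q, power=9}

The distinguishing property — tag is T AND channel ≥ 8 — holds for all the 'Positive' cases and none of the 'Negative' cases.
Negative: {freq=2, channel=3, tag=Q, power=6}, since tag is Q, channel = 3. Negative: {freq=14, channel=15, tag=P, power=15}, since tag is P, channel = 15. Negative: {freq=20, channel=1, tag=P, power=4}, since tag is P, channel = 1. Positive: {freq=23, channel=19, tag=T, power=11}, since tag is T, channel = 19. Negative: {freq=6, channel=2, tag=Q, power=9}, since tag is Q, channel = 2.

Negative, Negative, Negative, Positive, Negative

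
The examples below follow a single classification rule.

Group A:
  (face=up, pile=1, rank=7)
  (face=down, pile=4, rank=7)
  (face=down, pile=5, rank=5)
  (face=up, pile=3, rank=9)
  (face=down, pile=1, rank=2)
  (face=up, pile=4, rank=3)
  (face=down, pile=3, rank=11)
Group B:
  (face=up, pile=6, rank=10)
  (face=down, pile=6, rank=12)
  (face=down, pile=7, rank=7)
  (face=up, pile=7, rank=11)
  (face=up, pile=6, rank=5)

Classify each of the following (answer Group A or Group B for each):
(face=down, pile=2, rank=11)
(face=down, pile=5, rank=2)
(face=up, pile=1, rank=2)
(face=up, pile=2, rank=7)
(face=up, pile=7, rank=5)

Group A, Group A, Group A, Group A, Group B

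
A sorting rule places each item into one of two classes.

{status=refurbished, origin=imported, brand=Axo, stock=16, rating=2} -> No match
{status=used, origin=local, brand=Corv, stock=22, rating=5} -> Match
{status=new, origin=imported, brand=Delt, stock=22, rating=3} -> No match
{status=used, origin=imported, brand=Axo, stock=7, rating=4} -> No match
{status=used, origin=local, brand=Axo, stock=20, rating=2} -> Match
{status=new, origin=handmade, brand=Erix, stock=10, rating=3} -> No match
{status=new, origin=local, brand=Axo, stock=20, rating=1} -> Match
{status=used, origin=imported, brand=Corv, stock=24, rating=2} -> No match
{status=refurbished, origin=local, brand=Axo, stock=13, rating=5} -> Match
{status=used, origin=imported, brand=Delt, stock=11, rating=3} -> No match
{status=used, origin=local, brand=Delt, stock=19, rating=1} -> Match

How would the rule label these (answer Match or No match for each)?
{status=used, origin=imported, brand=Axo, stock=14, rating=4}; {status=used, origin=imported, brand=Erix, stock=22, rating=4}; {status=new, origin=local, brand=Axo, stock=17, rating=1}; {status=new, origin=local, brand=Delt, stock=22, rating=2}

No match, No match, Match, Match

Checking candidate rules against both groups, what survives is: origin is local.
{status=used, origin=imported, brand=Axo, stock=14, rating=4} → origin is imported → No match.
{status=used, origin=imported, brand=Erix, stock=22, rating=4} → origin is imported → No match.
{status=new, origin=local, brand=Axo, stock=17, rating=1} → origin is local → Match.
{status=new, origin=local, brand=Delt, stock=22, rating=2} → origin is local → Match.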